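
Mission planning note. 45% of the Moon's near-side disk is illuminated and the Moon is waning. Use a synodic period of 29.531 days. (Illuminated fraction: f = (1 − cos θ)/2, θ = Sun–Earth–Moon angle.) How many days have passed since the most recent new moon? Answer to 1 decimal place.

22.6 days

From f = (1 − cos θ)/2: cos θ = 1 − 2×0.45 = 0.100; arccos → 84.3°.
A waning Moon lies in 180°–360°, so θ = 360° − 84.3° = 275.7°.
That fraction of the synodic month is 275.7/360 × 29.531 d ≈ 22.62 d.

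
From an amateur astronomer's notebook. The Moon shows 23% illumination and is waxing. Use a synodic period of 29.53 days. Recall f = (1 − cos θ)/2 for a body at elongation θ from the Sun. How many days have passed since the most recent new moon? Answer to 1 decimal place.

cos θ = 1 − 2f = 0.540, giving a principal value of 57.3°.
The Moon is waxing (0°–180°), so θ = 57.3° directly.
Age = 29.53 × 57.3°/360° ≈ 4.70 days.

4.7 days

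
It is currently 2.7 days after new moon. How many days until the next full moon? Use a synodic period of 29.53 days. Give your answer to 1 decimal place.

12.1 days

Full moon is 0.5 of the way through the cycle: age 0.5 × 29.53 = 14.765 d.
So 12.065 days remain (14.765 − 2.7).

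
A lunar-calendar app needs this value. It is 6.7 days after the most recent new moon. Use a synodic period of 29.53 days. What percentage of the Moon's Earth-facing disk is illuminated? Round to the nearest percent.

43%

Elongation θ = 360° × 6.7/29.53 ≈ 81.7°.
With cos θ = 0.145, the lit fraction is (1 − 0.145)/2 ≈ 0.428, so 43%.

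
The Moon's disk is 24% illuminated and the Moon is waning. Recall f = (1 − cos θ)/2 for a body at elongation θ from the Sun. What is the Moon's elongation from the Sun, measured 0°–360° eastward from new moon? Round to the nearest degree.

cos θ = 1 − 2f = 0.520, giving a principal value of 58.7°.
Since the Moon is past full (waning), take the reflex angle: θ = 360° − 58.7° = 301.3°.

301°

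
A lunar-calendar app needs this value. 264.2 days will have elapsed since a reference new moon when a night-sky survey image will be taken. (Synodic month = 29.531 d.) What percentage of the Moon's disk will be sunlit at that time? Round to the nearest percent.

264.2 d spans 8 complete synodic months (8 × 29.531 = 236.25 d) plus 27.95 d.
Elongation θ = 360° × 27.95/29.531 ≈ 340.8°.
cos 340.8° = 0.944, so f = (1 − 0.944)/2 = 0.028, so 3%.

3%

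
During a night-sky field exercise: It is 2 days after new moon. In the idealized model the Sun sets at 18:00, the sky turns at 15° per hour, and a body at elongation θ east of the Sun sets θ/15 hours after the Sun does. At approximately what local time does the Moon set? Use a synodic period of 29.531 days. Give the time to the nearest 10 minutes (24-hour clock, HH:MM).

19:40

Elongation θ = 360° × 2/29.531 ≈ 24.4°.
The Moon trails the Sun by θ/15 = 24.4/15 ≈ 1.63 hours.
18:00 + 1.625 h ≈ 19:38 → 19:40 to the nearest ten minutes.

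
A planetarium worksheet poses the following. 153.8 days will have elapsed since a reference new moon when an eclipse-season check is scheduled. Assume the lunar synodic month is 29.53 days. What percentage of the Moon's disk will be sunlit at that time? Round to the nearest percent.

37%

153.8 d spans 5 complete synodic months (5 × 29.53 = 147.65 d) plus 6.15 d.
Elongation θ = 360° × 6.15/29.53 ≈ 75.0°.
With cos θ = 0.259, the lit fraction is (1 − 0.259)/2 ≈ 0.370, so 37%.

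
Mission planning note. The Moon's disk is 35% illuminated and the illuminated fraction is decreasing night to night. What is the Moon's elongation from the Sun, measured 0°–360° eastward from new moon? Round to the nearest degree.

From f = (1 − cos θ)/2: cos θ = 1 − 2×0.35 = 0.300; arccos → 72.5°.
Waning ⇒ past full, so θ = 360° − 72.5° = 287.5°.

287°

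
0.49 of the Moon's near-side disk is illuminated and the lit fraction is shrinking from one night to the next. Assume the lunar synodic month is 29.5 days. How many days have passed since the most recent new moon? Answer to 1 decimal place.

22.2 days

From f = (1 − cos θ)/2: cos θ = 1 − 2×0.49 = 0.020; arccos → 88.9°.
Since the Moon is past full (waning), take the reflex angle: θ = 360° − 88.9° = 271.1°.
Age = 29.5 × 271.1°/360° ≈ 22.22 days.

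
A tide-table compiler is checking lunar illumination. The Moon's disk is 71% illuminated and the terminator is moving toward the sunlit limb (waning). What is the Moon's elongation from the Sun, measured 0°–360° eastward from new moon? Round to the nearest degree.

cos θ = 1 − 2f = -0.420, giving a principal value of 114.8°.
Waning ⇒ past full, so θ = 360° − 114.8° = 245.2°.

245°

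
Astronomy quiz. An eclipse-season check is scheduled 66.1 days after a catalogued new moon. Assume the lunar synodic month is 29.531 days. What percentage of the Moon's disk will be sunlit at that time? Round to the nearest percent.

66.1 d spans 2 complete synodic months (2 × 29.531 = 59.06 d) plus 7.04 d.
Phase angle: θ = 360°·(7.04 d)/(29.531 d) = 85.8°.
With cos θ = 0.073, the lit fraction is (1 − 0.073)/2 ≈ 0.463, so 46%.

46%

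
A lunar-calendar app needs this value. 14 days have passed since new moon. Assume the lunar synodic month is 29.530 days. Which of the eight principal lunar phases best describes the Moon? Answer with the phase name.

full moon

At 14/29.530 of the cycle, θ ≈ 171° — the full moon range.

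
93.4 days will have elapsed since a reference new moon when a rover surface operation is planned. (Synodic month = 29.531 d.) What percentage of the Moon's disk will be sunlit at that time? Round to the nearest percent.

24%

93.4/29.531 = 3.163 lunations, so 3 complete cycles and 4.81 d into the next.
Elongation θ = 360° × 4.81/29.531 ≈ 58.6°.
With cos θ = 0.521, the lit fraction is (1 − 0.521)/2 ≈ 0.239, so 24%.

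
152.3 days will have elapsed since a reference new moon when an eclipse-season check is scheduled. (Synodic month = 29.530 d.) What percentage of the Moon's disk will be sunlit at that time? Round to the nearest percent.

23%

152.3 d spans 5 complete synodic months (5 × 29.530 = 147.65 d) plus 4.65 d.
Phase angle: θ = 360°·(4.65 d)/(29.530 d) = 56.7°.
cos 56.7° = 0.549, so f = (1 − 0.549)/2 = 0.225, so 23%.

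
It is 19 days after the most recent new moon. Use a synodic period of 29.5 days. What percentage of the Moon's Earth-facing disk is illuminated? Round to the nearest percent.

81%

Elongation θ = 360° × 19/29.5 ≈ 231.9°.
With cos θ = (-0.618), the lit fraction is (1 − (-0.618))/2 ≈ 0.809, so 81%.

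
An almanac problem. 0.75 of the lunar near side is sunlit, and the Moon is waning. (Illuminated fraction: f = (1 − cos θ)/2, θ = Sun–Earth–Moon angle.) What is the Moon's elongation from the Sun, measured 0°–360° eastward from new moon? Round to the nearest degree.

cos θ = 1 − 2f = -0.500, giving a principal value of 120.0°.
Waning ⇒ past full, so θ = 360° − 120.0° = 240.0°.

240°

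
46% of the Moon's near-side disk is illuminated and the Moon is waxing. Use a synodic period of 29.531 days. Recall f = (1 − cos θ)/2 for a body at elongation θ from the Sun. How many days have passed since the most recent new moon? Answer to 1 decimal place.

7.0 days

cos θ = 1 − 2f = 0.080, giving a principal value of 85.4°.
The Moon is waxing (0°–180°), so θ = 85.4° directly.
Age = 29.531 × 85.4°/360° ≈ 7.01 days.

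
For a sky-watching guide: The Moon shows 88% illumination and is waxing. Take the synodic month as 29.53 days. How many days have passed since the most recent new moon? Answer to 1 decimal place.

cos θ = 1 − 2f = -0.760, giving a principal value of 139.5°.
The Moon is waxing (0°–180°), so θ = 139.5° directly.
At 360°/29.53 d per day, 139.5° corresponds to 11.44 days.

11.4 days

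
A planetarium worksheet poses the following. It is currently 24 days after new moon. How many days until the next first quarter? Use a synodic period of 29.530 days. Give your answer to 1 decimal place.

First quarter occurs at elongation 90°, i.e. at age 29.530 × 90/360 = 7.383 d.
This lunation's first quarter (7.383 d) has passed, so add one period: 36.913 − 24 = 12.913 days.

12.9 days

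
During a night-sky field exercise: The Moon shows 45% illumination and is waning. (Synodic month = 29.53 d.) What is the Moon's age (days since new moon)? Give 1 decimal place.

cos θ = 1 − 2f = 0.100, giving a principal value of 84.3°.
Since the Moon is past full (waning), take the reflex angle: θ = 360° − 84.3° = 275.7°.
At 360°/29.53 d per day, 275.7° corresponds to 22.62 days.

22.6 days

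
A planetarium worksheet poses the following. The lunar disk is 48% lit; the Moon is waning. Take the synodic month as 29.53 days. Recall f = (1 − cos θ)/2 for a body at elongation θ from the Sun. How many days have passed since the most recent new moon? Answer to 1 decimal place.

22.3 days

cos θ = 1 − 2f = 0.040, giving a principal value of 87.7°.
Since the Moon is past full (waning), take the reflex angle: θ = 360° − 87.7° = 272.3°.
That fraction of the synodic month is 272.3/360 × 29.53 d ≈ 22.34 d.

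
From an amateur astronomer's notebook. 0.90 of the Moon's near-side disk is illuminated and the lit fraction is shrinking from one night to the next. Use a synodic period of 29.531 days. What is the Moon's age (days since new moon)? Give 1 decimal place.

17.8 days

Invert f = (1 − cos θ)/2 to get cos θ = 1 − 2(0.90) = -0.800, hence θ₀ = arccos -0.800 = 143.1°.
Waning ⇒ past full, so θ = 360° − 143.1° = 216.9°.
At 360°/29.531 d per day, 216.9° corresponds to 17.79 days.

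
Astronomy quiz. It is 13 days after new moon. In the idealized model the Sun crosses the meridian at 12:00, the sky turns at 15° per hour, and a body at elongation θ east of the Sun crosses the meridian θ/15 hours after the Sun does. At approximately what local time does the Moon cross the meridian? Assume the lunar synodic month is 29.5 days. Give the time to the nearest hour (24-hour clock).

23:00

Elongation θ = 360° × 13/29.5 ≈ 158.6°.
Delay after the Sun = 158.6° / (15°/h) ≈ 10.58 h.
12:00 + 10.58 h ≈ 22:35 → 23:00 to the nearest hour.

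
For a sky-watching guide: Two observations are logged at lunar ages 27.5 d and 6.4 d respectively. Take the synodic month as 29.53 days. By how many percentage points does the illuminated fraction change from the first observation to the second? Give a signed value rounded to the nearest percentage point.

θ₁ = 360° × 27.5/29.53 = 335.3°, f₁ = (1 − cos θ₁)/2 = 0.046.
θ₂ = 360° × 6.4/29.53 = 78.0°, f₂ = (1 − cos θ₂)/2 = 0.396.
Change = f₂ − f₁ = +0.350 → +35 percentage points.

+35 pp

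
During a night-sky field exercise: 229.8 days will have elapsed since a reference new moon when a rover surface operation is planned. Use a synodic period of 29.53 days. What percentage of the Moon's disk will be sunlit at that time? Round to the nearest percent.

229.8/29.53 = 7.782 lunations, so 7 complete cycles and 23.09 d into the next.
Elongation θ = 360° × 23.09/29.53 ≈ 281.5°.
With cos θ = 0.199, the lit fraction is (1 − 0.199)/2 ≈ 0.400, so 40%.

40%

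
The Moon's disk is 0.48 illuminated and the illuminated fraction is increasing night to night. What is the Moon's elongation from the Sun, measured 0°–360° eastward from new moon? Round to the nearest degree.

88°

cos θ = 1 − 2f = 0.040, giving a principal value of 87.7°.
Before full moon the principal value applies: θ = 87.7°.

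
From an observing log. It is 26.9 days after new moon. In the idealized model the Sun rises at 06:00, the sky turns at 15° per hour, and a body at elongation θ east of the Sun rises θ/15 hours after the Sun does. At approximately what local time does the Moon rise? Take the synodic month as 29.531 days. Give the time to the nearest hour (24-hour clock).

Elongation θ = 360° × 26.9/29.531 ≈ 327.9°.
At 15° of sky rotation per hour, 327.9° corresponds to a 21.86 h lag.
06:00 + 21.86 h ≈ 03:52 → 04:00 to the nearest hour.

04:00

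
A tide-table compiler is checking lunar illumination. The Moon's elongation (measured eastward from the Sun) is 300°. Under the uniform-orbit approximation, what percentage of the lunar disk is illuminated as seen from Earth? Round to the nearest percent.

25%

cos 300° = 0.500, so f = (1 − 0.500)/2 = 0.250, i.e. 25%.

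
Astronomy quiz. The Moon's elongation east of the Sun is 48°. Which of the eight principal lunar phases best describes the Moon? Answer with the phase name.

The waxing crescent sector spans roughly 22°–68°; 48° falls inside it.

waxing crescent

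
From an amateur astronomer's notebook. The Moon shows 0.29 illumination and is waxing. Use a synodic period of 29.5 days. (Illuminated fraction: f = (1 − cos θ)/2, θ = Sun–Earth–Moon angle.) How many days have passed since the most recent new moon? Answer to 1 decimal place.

5.3 days

From f = (1 − cos θ)/2: cos θ = 1 − 2×0.29 = 0.420; arccos → 65.2°.
Before full moon the principal value applies: θ = 65.2°.
That fraction of the synodic month is 65.2/360 × 29.5 d ≈ 5.34 d.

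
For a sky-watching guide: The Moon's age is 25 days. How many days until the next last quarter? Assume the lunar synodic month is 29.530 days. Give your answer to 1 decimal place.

26.7 days

Last quarter occurs at elongation 270°, i.e. at age 29.530 × 270/360 = 22.148 d.
Already past this cycle's last quarter; the next is at 22.148 + 29.530 = 51.678 d, so 51.678 − 25 = 26.678 days.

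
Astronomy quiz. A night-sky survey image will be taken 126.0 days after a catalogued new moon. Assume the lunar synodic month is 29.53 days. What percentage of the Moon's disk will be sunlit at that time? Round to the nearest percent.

126.0 d spans 4 complete synodic months (4 × 29.53 = 118.12 d) plus 7.88 d.
The Moon has covered 7.88/29.53 of its cycle, so θ ≈ 360° × 7.88/29.53 = 96.1°.
cos 96.1° = (-0.106), so f = (1 − (-0.106))/2 = 0.553, so 55%.

55%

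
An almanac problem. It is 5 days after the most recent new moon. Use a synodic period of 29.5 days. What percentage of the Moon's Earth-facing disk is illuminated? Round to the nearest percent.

26%

Elongation θ = 360° × 5/29.5 ≈ 61.0°.
cos 61.0° = 0.485, so f = (1 − 0.485)/2 = 0.258, so 26%.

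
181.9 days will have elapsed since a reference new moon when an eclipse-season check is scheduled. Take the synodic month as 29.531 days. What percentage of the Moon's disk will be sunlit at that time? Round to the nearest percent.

181.9 d spans 6 complete synodic months (6 × 29.531 = 177.19 d) plus 4.71 d.
Phase angle: θ = 360°·(4.71 d)/(29.531 d) = 57.5°.
cos 57.5° = 0.538, so f = (1 − 0.538)/2 = 0.231, so 23%.

23%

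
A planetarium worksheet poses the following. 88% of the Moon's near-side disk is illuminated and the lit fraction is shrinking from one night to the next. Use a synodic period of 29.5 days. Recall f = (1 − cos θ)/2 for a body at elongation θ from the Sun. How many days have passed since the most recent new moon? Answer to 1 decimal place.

cos θ = 1 − 2f = -0.760, giving a principal value of 139.5°.
A waning Moon lies in 180°–360°, so θ = 360° − 139.5° = 220.5°.
Age = 29.5 × 220.5°/360° ≈ 18.07 days.

18.1 days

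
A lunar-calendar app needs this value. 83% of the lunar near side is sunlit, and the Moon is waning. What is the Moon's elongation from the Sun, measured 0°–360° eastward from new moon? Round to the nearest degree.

cos θ = 1 − 2f = -0.660, giving a principal value of 131.3°.
A waning Moon lies in 180°–360°, so θ = 360° − 131.3° = 228.7°.

229°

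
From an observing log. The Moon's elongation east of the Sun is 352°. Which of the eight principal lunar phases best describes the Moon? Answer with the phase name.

new moon

352° lies in the new moon sector of the 8-phase cycle.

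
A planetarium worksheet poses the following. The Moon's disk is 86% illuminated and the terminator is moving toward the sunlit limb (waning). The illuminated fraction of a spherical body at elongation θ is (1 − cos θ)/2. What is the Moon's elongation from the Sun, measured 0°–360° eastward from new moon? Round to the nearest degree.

224°

Invert f = (1 − cos θ)/2 to get cos θ = 1 − 2(0.86) = -0.720, hence θ₀ = arccos -0.720 = 136.1°.
A waning Moon lies in 180°–360°, so θ = 360° − 136.1° = 223.9°.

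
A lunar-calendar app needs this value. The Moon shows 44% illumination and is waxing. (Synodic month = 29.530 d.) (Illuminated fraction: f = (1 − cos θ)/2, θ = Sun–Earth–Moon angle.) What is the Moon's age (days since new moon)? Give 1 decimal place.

6.8 days

cos θ = 1 − 2f = 0.120, giving a principal value of 83.1°.
The Moon is waxing (0°–180°), so θ = 83.1° directly.
At 360°/29.530 d per day, 83.1° corresponds to 6.82 days.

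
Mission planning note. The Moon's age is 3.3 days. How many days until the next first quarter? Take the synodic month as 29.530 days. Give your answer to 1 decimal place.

4.1 days

First quarter occurs at elongation 90°, i.e. at age 29.530 × 90/360 = 7.383 d.
That is 7.383 − 3.3 = 4.083 days ahead.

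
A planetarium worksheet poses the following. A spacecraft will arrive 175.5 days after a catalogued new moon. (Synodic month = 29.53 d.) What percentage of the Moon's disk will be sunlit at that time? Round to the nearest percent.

3%

Reduce mod P: 175.5 − 5×29.53 = 27.85 d into the current lunation.
Elongation θ = 360° × 27.85/29.53 ≈ 339.5°.
cos 339.5° = 0.937, so f = (1 − 0.937)/2 = 0.032, so 3%.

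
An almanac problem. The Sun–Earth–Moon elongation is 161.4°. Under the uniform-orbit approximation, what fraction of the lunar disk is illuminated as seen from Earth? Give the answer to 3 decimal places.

cos 161.4° = (-0.948), so f = (1 − (-0.948))/2 = 0.974.

0.974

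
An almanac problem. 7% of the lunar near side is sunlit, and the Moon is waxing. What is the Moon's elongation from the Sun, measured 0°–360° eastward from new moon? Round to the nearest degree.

31°

cos θ = 1 − 2f = 0.860, giving a principal value of 30.7°.
Before full moon the principal value applies: θ = 30.7°.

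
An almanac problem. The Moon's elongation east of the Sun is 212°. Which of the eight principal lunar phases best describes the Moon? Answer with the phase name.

waning gibbous

212° lies in the waning gibbous sector of the 8-phase cycle.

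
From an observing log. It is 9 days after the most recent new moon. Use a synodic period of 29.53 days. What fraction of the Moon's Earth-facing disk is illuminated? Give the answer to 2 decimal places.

Elongation θ = 360° × 9/29.53 ≈ 109.7°.
cos 109.7° = (-0.337), so f = (1 − (-0.337))/2 = 0.669.

0.67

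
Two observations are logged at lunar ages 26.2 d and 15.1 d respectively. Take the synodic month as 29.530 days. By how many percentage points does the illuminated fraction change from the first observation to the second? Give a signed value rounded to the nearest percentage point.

+88 pp

θ₁ = 360° × 26.2/29.530 = 319.4°, f₁ = (1 − cos θ₁)/2 = 0.120.
θ₂ = 360° × 15.1/29.530 = 184.1°, f₂ = (1 − cos θ₂)/2 = 0.999.
Change = f₂ − f₁ = +0.878 → +88 percentage points.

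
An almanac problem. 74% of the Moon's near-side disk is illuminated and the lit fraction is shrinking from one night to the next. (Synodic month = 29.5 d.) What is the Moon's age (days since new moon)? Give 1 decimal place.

19.8 days

cos θ = 1 − 2f = -0.480, giving a principal value of 118.7°.
A waning Moon lies in 180°–360°, so θ = 360° − 118.7° = 241.3°.
At 360°/29.5 d per day, 241.3° corresponds to 19.77 days.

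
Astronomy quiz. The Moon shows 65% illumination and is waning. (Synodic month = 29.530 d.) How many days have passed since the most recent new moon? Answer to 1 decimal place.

cos θ = 1 − 2f = -0.300, giving a principal value of 107.5°.
A waning Moon lies in 180°–360°, so θ = 360° − 107.5° = 252.5°.
At 360°/29.530 d per day, 252.5° corresponds to 20.72 days.

20.7 days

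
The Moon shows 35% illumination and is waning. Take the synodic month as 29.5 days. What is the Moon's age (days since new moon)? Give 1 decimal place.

From f = (1 − cos θ)/2: cos θ = 1 − 2×0.35 = 0.300; arccos → 72.5°.
Waning ⇒ past full, so θ = 360° − 72.5° = 287.5°.
Age = 29.5 × 287.5°/360° ≈ 23.56 days.

23.6 days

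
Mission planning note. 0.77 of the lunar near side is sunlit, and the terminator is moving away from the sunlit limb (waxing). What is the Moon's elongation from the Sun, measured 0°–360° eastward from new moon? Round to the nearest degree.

123°

Invert f = (1 − cos θ)/2 to get cos θ = 1 − 2(0.77) = -0.540, hence θ₀ = arccos -0.540 = 122.7°.
Waxing ⇒ before full, so θ = 122.7°.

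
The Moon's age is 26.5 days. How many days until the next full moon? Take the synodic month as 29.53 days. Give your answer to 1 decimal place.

Full moon is 0.5 of the way through the cycle: age 0.5 × 29.53 = 14.765 d.
This lunation's full moon (14.765 d) has passed, so add one period: 44.295 − 26.5 = 17.795 days.

17.8 days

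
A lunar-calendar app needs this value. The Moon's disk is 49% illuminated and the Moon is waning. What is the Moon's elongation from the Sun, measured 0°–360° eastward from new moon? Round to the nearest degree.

cos θ = 1 − 2f = 0.020, giving a principal value of 88.9°.
Waning ⇒ past full, so θ = 360° − 88.9° = 271.1°.

271°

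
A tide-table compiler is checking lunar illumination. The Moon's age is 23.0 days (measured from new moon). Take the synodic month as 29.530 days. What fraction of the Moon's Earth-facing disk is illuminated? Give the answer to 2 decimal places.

Phase angle: θ = 360°·(23.0 d)/(29.530 d) = 280.4°.
With cos θ = 0.180, the lit fraction is (1 − 0.180)/2 ≈ 0.410.

0.41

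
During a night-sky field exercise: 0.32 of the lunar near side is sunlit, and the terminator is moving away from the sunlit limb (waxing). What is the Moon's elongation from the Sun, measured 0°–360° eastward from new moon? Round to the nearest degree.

69°

cos θ = 1 − 2f = 0.360, giving a principal value of 68.9°.
Waxing ⇒ before full, so θ = 68.9°.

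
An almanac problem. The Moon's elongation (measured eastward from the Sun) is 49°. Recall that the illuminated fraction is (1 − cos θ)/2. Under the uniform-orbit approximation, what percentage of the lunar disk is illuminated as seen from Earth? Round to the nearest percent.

17%

Half-versine of 49°: (1 − 0.656)/2 = 0.172, i.e. 17%.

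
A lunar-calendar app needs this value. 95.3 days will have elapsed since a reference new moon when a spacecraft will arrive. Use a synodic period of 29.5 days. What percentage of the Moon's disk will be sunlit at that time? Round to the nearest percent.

95.3 d spans 3 complete synodic months (3 × 29.5 = 88.50 d) plus 6.80 d.
The Moon has covered 6.80/29.5 of its cycle, so θ ≈ 360° × 6.80/29.5 = 83.0°.
cos 83.0° = 0.122, so f = (1 − 0.122)/2 = 0.439, so 44%.

44%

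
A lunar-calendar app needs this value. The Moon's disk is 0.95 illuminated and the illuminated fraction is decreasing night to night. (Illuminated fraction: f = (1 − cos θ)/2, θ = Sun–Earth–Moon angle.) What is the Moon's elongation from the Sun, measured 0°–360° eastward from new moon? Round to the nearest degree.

cos θ = 1 − 2f = -0.900, giving a principal value of 154.2°.
Since the Moon is past full (waning), take the reflex angle: θ = 360° − 154.2° = 205.8°.

206°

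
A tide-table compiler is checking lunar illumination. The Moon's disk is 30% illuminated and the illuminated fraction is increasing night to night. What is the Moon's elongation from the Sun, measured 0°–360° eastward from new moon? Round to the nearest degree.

66°

Invert f = (1 − cos θ)/2 to get cos θ = 1 − 2(0.30) = 0.400, hence θ₀ = arccos 0.400 = 66.4°.
Waxing ⇒ before full, so θ = 66.4°.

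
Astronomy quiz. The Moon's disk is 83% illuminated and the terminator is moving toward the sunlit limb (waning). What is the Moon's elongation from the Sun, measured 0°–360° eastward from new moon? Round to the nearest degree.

From f = (1 − cos θ)/2: cos θ = 1 − 2×0.83 = -0.660; arccos → 131.3°.
Waning ⇒ past full, so θ = 360° − 131.3° = 228.7°.

229°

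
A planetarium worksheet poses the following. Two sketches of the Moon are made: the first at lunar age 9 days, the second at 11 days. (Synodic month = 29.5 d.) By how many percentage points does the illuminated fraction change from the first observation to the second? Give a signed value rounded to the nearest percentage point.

+18 percentage points

θ₁ = 360° × 9/29.5 = 109.8°, f₁ = (1 − cos θ₁)/2 = 0.670.
θ₂ = 360° × 11/29.5 = 134.2°, f₂ = (1 − cos θ₂)/2 = 0.849.
Change = f₂ − f₁ = +0.179 → +18 percentage points.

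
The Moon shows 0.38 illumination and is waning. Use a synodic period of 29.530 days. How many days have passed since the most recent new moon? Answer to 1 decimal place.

23.3 days

From f = (1 − cos θ)/2: cos θ = 1 − 2×0.38 = 0.240; arccos → 76.1°.
A waning Moon lies in 180°–360°, so θ = 360° − 76.1° = 283.9°.
Age = 29.530 × 283.9°/360° ≈ 23.29 days.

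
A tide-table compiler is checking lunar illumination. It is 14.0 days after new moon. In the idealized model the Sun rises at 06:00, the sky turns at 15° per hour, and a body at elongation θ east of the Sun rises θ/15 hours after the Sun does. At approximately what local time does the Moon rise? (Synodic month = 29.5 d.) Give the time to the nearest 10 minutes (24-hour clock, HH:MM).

17:20

Phase angle: θ = 360°·(14.0 d)/(29.5 d) = 170.8°.
The Moon trails the Sun by θ/15 = 170.8/15 ≈ 11.39 hours.
06:00 + 11.390 h ≈ 17:23 → 17:20 to the nearest ten minutes.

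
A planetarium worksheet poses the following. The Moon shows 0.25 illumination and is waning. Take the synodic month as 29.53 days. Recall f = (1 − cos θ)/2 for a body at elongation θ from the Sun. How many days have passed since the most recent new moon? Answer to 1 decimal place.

Invert f = (1 − cos θ)/2 to get cos θ = 1 − 2(0.25) = 0.500, hence θ₀ = arccos 0.500 = 60.0°.
Waning ⇒ past full, so θ = 360° − 60.0° = 300.0°.
Age = 29.53 × 300.0°/360° ≈ 24.61 days.

24.6 days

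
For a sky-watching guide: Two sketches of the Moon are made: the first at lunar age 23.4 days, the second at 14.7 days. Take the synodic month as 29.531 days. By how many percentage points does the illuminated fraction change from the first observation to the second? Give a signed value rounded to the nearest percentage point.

+63 percentage points

θ₁ = 360° × 23.4/29.531 = 285.3°, f₁ = (1 − cos θ₁)/2 = 0.368.
θ₂ = 360° × 14.7/29.531 = 179.2°, f₂ = (1 − cos θ₂)/2 = 1.000.
Change = f₂ − f₁ = +0.632 → +63 percentage points.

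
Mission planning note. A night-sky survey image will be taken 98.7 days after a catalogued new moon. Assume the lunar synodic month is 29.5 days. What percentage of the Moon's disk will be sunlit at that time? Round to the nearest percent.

78%

98.7/29.5 = 3.346 lunations, so 3 complete cycles and 10.20 d into the next.
Elongation θ = 360° × 10.20/29.5 ≈ 124.5°.
With cos θ = (-0.566), the lit fraction is (1 − (-0.566))/2 ≈ 0.783, so 78%.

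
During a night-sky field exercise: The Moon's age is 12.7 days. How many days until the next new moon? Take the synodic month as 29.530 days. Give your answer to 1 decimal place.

The next new moon completes the synodic month: 29.530 − 12.7 = 16.830 days.

16.8 days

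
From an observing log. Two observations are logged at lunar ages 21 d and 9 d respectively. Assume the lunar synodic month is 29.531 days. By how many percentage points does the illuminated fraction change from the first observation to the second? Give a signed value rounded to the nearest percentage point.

+5 percentage points

θ₁ = 360° × 21/29.531 = 256.0°, f₁ = (1 − cos θ₁)/2 = 0.621.
θ₂ = 360° × 9/29.531 = 109.7°, f₂ = (1 − cos θ₂)/2 = 0.669.
Change = f₂ − f₁ = +0.048 → +5 percentage points.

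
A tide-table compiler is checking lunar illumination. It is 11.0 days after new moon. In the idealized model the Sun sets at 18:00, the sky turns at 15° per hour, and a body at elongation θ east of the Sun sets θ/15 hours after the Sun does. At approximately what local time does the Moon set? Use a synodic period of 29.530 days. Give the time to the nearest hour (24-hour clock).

Phase angle: θ = 360°·(11.0 d)/(29.530 d) = 134.1°.
Delay after the Sun = 134.1° / (15°/h) ≈ 8.94 h.
18:00 + 8.94 h ≈ 02:56 → 03:00 to the nearest hour.

03:00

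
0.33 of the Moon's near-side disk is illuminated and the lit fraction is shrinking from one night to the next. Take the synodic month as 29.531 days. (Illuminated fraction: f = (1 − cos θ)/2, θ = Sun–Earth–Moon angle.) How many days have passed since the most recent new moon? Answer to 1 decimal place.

cos θ = 1 − 2f = 0.340, giving a principal value of 70.1°.
Since the Moon is past full (waning), take the reflex angle: θ = 360° − 70.1° = 289.9°.
Age = 29.531 × 289.9°/360° ≈ 23.78 days.

23.8 days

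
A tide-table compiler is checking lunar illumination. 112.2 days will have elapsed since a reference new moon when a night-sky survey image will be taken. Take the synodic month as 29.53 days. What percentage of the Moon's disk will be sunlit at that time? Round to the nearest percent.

112.2 d spans 3 complete synodic months (3 × 29.53 = 88.59 d) plus 23.61 d.
The Moon has covered 23.61/29.53 of its cycle, so θ ≈ 360° × 23.61/29.53 = 287.8°.
With cos θ = 0.306, the lit fraction is (1 − 0.306)/2 ≈ 0.347, so 35%.

35%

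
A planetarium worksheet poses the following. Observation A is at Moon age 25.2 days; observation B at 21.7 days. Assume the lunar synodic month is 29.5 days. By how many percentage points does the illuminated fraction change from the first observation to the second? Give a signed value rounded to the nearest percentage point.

θ₁ = 360° × 25.2/29.5 = 307.5°, f₁ = (1 − cos θ₁)/2 = 0.195.
θ₂ = 360° × 21.7/29.5 = 264.8°, f₂ = (1 − cos θ₂)/2 = 0.545.
Change = f₂ − f₁ = +0.350 → +35 percentage points.

+35 pp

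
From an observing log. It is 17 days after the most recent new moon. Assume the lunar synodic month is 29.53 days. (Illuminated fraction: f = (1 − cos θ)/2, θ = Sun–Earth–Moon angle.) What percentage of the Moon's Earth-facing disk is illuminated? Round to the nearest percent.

94%

Phase angle: θ = 360°·(17 d)/(29.53 d) = 207.2°.
With cos θ = (-0.889), the lit fraction is (1 − (-0.889))/2 ≈ 0.945, so 94%.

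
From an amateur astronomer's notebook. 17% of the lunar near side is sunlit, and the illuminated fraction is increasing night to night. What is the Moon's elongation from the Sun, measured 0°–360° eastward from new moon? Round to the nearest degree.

From f = (1 − cos θ)/2: cos θ = 1 − 2×0.17 = 0.660; arccos → 48.7°.
The Moon is waxing (0°–180°), so θ = 48.7° directly.

49°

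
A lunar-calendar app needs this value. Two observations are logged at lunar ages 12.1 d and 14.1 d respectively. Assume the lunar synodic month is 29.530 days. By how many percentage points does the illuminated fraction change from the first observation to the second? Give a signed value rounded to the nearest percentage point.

First observation: θ = 360°·12.1/29.530 = 147.5°, so f = 0.922.
Second observation: θ = 171.9°, f = 0.995.
Δf = 0.995 − 0.922 = +0.073, i.e. +7 pp.

+7 pp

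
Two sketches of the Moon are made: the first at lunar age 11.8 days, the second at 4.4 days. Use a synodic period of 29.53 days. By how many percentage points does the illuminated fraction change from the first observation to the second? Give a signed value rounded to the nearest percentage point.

θ₁ = 360° × 11.8/29.53 = 143.9°, f₁ = (1 − cos θ₁)/2 = 0.904.
θ₂ = 360° × 4.4/29.53 = 53.6°, f₂ = (1 − cos θ₂)/2 = 0.204.
Change = f₂ − f₁ = -0.700 → -70 percentage points.

-70 percentage points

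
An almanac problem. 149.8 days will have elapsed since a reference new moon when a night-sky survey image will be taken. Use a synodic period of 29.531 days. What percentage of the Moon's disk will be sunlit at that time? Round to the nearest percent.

5%

149.8/29.531 = 5.073 lunations, so 5 complete cycles and 2.15 d into the next.
Phase angle: θ = 360°·(2.15 d)/(29.531 d) = 26.1°.
Illuminated fraction = (1 − cos 26.1°)/2 = (1 − 0.898)/2 ≈ 0.051, so 5%.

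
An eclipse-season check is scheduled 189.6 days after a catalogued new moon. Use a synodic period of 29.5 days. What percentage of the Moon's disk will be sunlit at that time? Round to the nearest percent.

Reduce mod P: 189.6 − 6×29.5 = 12.60 d into the current lunation.
Elongation θ = 360° × 12.60/29.5 ≈ 153.8°.
Illuminated fraction = (1 − cos 153.8°)/2 = (1 − (-0.897))/2 ≈ 0.948, so 95%.

95%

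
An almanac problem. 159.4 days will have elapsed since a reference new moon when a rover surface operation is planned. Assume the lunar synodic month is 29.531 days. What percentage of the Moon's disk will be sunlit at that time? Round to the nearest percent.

159.4 d spans 5 complete synodic months (5 × 29.531 = 147.66 d) plus 11.75 d.
The Moon has covered 11.75/29.531 of its cycle, so θ ≈ 360° × 11.75/29.531 = 143.2°.
With cos θ = (-0.801), the lit fraction is (1 − (-0.801))/2 ≈ 0.900, so 90%.

90%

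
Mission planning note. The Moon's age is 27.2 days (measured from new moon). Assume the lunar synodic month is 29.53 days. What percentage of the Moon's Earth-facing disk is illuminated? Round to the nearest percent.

6%

Phase angle: θ = 360°·(27.2 d)/(29.53 d) = 331.6°.
Illuminated fraction = (1 − cos 331.6°)/2 = (1 − 0.880)/2 ≈ 0.060, so 6%.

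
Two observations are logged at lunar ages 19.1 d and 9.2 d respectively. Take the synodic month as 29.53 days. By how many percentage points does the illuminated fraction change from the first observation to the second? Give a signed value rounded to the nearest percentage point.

-11 percentage points

First observation: θ = 360°·19.1/29.53 = 232.8°, so f = 0.802.
Second observation: θ = 112.2°, f = 0.689.
Δf = 0.689 − 0.802 = -0.113, i.e. -11 pp.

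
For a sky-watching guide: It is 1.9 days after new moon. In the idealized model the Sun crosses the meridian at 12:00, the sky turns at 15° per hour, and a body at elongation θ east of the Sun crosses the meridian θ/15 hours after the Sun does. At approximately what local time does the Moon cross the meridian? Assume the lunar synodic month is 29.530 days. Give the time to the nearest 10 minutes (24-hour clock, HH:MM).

13:30

Elongation θ = 360° × 1.9/29.530 ≈ 23.2°.
The Moon trails the Sun by θ/15 = 23.2/15 ≈ 1.54 hours.
12:00 + 1.544 h ≈ 13:33 → 13:30 to the nearest ten minutes.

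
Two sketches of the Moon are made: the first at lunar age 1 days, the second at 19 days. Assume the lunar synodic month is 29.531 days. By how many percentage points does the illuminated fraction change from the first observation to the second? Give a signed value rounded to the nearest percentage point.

First observation: θ = 360°·1/29.531 = 12.2°, so f = 0.011.
Second observation: θ = 231.6°, f = 0.810.
Δf = 0.810 − 0.011 = +0.799, i.e. +80 pp.

+80 percentage points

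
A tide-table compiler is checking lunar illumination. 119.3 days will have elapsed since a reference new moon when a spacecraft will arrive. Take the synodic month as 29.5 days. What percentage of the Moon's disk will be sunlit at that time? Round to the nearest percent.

119.3/29.5 = 4.044 lunations, so 4 complete cycles and 1.30 d into the next.
The Moon has covered 1.30/29.5 of its cycle, so θ ≈ 360° × 1.30/29.5 = 15.9°.
cos 15.9° = 0.962, so f = (1 − 0.962)/2 = 0.019, so 2%.

2%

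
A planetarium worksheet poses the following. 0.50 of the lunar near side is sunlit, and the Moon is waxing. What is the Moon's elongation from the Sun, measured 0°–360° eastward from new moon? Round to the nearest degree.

90°

Invert f = (1 − cos θ)/2 to get cos θ = 1 − 2(0.50) = 0.000, hence θ₀ = arccos 0.000 = 90.0°.
The Moon is waxing (0°–180°), so θ = 90.0° directly.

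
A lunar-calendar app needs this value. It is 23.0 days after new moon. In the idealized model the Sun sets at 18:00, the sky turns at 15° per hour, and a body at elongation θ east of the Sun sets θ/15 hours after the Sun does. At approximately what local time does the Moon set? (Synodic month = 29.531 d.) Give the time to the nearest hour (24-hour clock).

Elongation θ = 360° × 23.0/29.531 ≈ 280.4°.
At 15° of sky rotation per hour, 280.4° corresponds to a 18.69 h lag.
18:00 + 18.69 h ≈ 12:42 → 13:00 to the nearest hour.

13:00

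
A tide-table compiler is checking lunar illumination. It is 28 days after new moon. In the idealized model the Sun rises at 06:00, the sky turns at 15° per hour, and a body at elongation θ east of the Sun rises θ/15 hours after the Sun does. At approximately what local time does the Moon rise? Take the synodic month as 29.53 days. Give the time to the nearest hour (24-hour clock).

The Moon has covered 28/29.53 of its cycle, so θ ≈ 360° × 28/29.53 = 341.3°.
At 15° of sky rotation per hour, 341.3° corresponds to a 22.76 h lag.
06:00 + 22.76 h ≈ 04:45 → 05:00 to the nearest hour.

05:00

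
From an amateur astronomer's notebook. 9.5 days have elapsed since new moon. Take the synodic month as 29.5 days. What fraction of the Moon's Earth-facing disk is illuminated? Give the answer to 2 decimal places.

0.72

The Moon has covered 9.5/29.5 of its cycle, so θ ≈ 360° × 9.5/29.5 = 115.9°.
Illuminated fraction = (1 − cos 115.9°)/2 = (1 − (-0.437))/2 ≈ 0.719.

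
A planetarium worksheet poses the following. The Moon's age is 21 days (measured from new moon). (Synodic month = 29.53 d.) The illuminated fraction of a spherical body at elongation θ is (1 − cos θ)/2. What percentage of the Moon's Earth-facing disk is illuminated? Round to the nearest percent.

Elongation θ = 360° × 21/29.53 ≈ 256.0°.
With cos θ = (-0.242), the lit fraction is (1 − (-0.242))/2 ≈ 0.621, so 62%.

62%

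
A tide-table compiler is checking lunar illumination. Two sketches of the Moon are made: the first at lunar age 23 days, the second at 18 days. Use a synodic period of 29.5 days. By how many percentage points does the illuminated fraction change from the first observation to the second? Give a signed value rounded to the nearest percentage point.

First observation: θ = 360°·23/29.5 = 280.7°, so f = 0.407.
Second observation: θ = 219.7°, f = 0.885.
Δf = 0.885 − 0.407 = +0.478, i.e. +48 pp.

+48 pp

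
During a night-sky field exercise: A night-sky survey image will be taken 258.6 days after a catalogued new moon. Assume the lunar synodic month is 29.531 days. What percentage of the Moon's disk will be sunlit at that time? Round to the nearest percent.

48%

Reduce mod P: 258.6 − 8×29.531 = 22.35 d into the current lunation.
Phase angle: θ = 360°·(22.35 d)/(29.531 d) = 272.5°.
cos 272.5° = 0.043, so f = (1 − 0.043)/2 = 0.478, so 48%.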